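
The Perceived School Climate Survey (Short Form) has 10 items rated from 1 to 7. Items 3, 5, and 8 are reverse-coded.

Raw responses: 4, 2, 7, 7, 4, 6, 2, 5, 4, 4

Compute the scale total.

37

Raw sum = 45. Reverse-coded items: 3, 5, 8; their raw sum = 16.
Each reversal replaces raw with 8 − raw, changing the total by 8 − 2·raw per item.
Total = 45 + 3·8 − 2·16 = 45 + 24 − 32 = 37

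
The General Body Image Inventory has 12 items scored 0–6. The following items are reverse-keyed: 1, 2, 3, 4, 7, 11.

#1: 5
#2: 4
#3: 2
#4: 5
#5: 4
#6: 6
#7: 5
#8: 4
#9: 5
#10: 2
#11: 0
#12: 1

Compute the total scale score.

Reverse-keyed items use 6 − raw:
  item 1: 6 − 5 = 1
  item 2: 6 − 4 = 2
  item 3: 6 − 2 = 4
  item 4: 6 − 5 = 1
  item 7: 6 − 5 = 1
  item 11: 6 − 0 = 6
After reverse-coding: 1, 2, 4, 1, 4, 6, 1, 4, 5, 2, 6, 1
Total = 1 + 2 + 4 + 1 + 4 + 6 + 1 + 4 + 5 + 2 + 6 + 1 = 37

37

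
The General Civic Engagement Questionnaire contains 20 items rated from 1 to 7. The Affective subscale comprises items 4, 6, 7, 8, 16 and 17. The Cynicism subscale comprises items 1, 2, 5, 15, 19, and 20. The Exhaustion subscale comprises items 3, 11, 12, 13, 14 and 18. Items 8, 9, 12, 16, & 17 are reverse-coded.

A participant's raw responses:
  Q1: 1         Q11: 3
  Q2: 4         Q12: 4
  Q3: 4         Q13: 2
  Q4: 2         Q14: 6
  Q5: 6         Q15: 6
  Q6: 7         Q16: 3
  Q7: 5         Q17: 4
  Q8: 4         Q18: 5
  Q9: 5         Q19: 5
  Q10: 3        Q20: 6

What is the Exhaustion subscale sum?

Exhaustion items: 3, 11, 12, 13, 14, 18.
Of these, item 12 is reverse-coded; reversed = (1+7) − raw = 8 − raw.
  item 3: 4
  item 11: 3
  item 12: 8 − 4 = 4
  item 13: 2
  item 14: 6
  item 18: 5
Sum = 4 + 3 + 4 + 2 + 6 + 5 = 24

24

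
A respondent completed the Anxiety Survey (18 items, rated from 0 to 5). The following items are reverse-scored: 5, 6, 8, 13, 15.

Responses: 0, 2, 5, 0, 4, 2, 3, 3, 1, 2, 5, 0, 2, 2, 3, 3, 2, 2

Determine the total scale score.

38

Reverse-coded items (reverse-coded value = 5 − response):
  item 5: 5 − 4 = 1
  item 6: 5 − 2 = 3
  item 8: 5 − 3 = 2
  item 13: 5 − 2 = 3
  item 15: 5 − 3 = 2
Scored responses: 0, 2, 5, 0, 1, 3, 3, 2, 1, 2, 5, 0, 3, 2, 2, 3, 2, 2
Total = 0 + 2 + 5 + 0 + 1 + 3 + 3 + 2 + 1 + 2 + 5 + 0 + 3 + 2 + 2 + 3 + 2 + 2 = 38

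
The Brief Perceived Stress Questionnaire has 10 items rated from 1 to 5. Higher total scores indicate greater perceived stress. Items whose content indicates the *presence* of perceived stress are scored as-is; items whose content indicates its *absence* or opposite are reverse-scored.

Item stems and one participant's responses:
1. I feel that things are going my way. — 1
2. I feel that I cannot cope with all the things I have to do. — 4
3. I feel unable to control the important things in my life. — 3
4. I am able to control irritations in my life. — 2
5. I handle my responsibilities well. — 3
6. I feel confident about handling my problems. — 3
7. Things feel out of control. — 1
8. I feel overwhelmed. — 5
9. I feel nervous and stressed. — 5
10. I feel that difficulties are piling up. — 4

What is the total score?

Items 1, 4, 5, 6 describe the absence/opposite of perceived stress → reverse-score.
on a 1–5 scale, reversed = 6 − raw.
  item 1: 6 − 1 = 5
  item 2: 4
  item 3: 3
  item 4: 6 − 2 = 4
  item 5: 6 − 3 = 3
  item 6: 6 − 3 = 3
  item 7: 1
  item 8: 5
  item 9: 5
  item 10: 4
Total = 5 + 4 + 3 + 4 + 3 + 3 + 1 + 5 + 5 + 4 = 37

37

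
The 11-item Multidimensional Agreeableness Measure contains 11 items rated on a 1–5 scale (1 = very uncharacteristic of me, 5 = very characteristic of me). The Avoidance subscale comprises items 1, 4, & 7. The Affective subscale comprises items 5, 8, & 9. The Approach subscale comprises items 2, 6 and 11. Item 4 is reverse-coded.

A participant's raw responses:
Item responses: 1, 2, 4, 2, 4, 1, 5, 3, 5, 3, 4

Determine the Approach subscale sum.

Approach items: 2, 6, 11.
  item 2: 2
  item 6: 1
  item 11: 4
Sum = 2 + 1 + 4 = 7

7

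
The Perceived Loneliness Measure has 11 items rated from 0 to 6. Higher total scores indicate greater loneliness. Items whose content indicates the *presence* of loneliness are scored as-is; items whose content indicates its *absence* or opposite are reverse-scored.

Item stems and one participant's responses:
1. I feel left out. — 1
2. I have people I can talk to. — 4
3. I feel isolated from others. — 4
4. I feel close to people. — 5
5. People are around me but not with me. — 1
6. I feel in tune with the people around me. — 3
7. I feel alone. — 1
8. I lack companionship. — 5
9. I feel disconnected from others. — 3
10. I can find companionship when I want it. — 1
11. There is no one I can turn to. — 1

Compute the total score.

Items 2, 4, 6, 10 describe the absence/opposite of loneliness → reverse-score.
reverse-coded value = 6 − response.
  item 1: 1
  item 2: 6 − 4 = 2
  item 3: 4
  item 4: 6 − 5 = 1
  item 5: 1
  item 6: 6 − 3 = 3
  item 7: 1
  item 8: 5
  item 9: 3
  item 10: 6 − 1 = 5
  item 11: 1
Total = 1 + 2 + 4 + 1 + 1 + 3 + 1 + 5 + 3 + 5 + 1 = 27

27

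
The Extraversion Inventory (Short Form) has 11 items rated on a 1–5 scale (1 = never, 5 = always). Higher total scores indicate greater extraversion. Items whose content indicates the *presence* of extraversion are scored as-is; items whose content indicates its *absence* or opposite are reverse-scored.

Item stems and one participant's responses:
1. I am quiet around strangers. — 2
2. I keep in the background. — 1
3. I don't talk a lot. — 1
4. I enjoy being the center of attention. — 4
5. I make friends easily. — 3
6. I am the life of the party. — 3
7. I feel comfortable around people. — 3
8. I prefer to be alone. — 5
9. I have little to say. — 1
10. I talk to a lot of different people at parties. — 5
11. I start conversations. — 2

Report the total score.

Items 1, 2, 3, 8, 9 describe the absence/opposite of extraversion → reverse-score.
reversed = (1+5) − raw = 6 − raw.
  item 1: 6 − 2 = 4
  item 2: 6 − 1 = 5
  item 3: 6 − 1 = 5
  item 4: 4
  item 5: 3
  item 6: 3
  item 7: 3
  item 8: 6 − 5 = 1
  item 9: 6 − 1 = 5
  item 10: 5
  item 11: 2
Total = 4 + 5 + 5 + 4 + 3 + 3 + 3 + 1 + 5 + 5 + 2 = 40

40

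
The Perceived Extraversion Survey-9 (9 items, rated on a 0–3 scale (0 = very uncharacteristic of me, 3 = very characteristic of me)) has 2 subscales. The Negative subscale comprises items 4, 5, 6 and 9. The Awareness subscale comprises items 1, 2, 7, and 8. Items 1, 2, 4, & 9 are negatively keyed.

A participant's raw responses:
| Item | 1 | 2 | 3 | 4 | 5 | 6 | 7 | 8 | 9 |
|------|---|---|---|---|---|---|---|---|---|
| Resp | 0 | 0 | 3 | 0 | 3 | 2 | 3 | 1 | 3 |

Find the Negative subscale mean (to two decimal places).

2.00

Negative items: 4, 5, 6, 9.
Of these, items 4 and 9 are negatively keyed; reversed = (0+3) − raw = 3 − raw.
  item 4: 3 − 0 = 3
  item 5: 3
  item 6: 2
  item 9: 3 − 3 = 0
Sum = 3 + 3 + 2 + 0 = 8
Mean = 8 / 4 = 2.00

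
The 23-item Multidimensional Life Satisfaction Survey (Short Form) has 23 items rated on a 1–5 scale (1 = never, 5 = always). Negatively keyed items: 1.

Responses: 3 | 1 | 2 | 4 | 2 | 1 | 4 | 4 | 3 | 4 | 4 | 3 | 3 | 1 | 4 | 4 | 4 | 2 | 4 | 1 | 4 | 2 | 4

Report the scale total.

68

Apply reverse scoring (reverse-coded value = 6 − response):
  item 1: 6 − 3 = 3
Scored items: 3, 1, 2, 4, 2, 1, 4, 4, 3, 4, 4, 3, 3, 1, 4, 4, 4, 2, 4, 1, 4, 2, 4
Total = 3 + 1 + 2 + 4 + 2 + 1 + 4 + 4 + 3 + 4 + 4 + 3 + 3 + 1 + 4 + 4 + 4 + 2 + 4 + 1 + 4 + 2 + 4 = 68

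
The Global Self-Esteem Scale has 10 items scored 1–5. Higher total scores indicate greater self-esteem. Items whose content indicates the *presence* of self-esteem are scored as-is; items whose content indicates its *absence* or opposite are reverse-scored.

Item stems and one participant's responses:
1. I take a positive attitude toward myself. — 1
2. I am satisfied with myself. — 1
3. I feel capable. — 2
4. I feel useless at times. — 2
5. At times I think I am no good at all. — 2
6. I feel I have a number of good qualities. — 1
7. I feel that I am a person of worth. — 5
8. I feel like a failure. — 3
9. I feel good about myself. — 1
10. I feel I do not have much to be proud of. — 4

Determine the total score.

24

Items 4, 5, 8, 10 describe the absence/opposite of self-esteem → reverse-score.
reversed = (1+5) − raw = 6 − raw.
  item 1: 1
  item 2: 1
  item 3: 2
  item 4: 6 − 2 = 4
  item 5: 6 − 2 = 4
  item 6: 1
  item 7: 5
  item 8: 6 − 3 = 3
  item 9: 1
  item 10: 6 − 4 = 2
Total = 1 + 1 + 2 + 4 + 4 + 1 + 5 + 3 + 1 + 2 = 24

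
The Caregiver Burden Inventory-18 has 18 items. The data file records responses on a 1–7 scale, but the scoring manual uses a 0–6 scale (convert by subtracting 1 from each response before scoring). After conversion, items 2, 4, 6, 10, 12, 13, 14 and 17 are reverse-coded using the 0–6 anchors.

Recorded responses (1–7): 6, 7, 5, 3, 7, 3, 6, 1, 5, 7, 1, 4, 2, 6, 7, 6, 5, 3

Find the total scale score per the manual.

Convert to 0–6: 5, 6, 4, 2, 6, 2, 5, 0, 4, 6, 0, 3, 1, 5, 6, 5, 4, 2
Reverse-coded (on a 0–6 scale, reversed = 6 − raw):
  item 2: 6 − 6 = 0
  item 4: 6 − 2 = 4
  item 6: 6 − 2 = 4
  item 10: 6 − 6 = 0
  item 12: 6 − 3 = 3
  item 13: 6 − 1 = 5
  item 14: 6 − 5 = 1
  item 17: 6 − 4 = 2
Scored: 5, 0, 4, 4, 6, 4, 5, 0, 4, 0, 0, 3, 5, 1, 6, 5, 2, 2
Total = 56

56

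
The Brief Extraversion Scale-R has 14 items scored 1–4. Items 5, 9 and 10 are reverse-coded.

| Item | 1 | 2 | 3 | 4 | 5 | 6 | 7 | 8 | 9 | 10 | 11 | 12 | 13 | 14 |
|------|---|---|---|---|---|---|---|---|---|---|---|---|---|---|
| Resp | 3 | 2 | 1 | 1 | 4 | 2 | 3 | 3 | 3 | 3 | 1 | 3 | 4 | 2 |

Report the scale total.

30

Reverse-coded items (reversed = (1+4) − raw = 5 − raw):
  item 5: 5 − 4 = 1
  item 9: 5 − 3 = 2
  item 10: 5 − 3 = 2
Scored items: 3, 2, 1, 1, 1, 2, 3, 3, 2, 2, 1, 3, 4, 2
Total = 3 + 2 + 1 + 1 + 1 + 2 + 3 + 3 + 2 + 2 + 1 + 3 + 4 + 2 = 30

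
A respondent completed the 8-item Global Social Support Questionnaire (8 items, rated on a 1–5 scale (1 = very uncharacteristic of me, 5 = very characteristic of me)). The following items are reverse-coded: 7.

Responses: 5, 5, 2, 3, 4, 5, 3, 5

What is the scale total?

32

Reverse-coded items (on a 1–5 scale, reversed = 6 − raw):
  item 7: 6 − 3 = 3
After reverse-coding: 5, 5, 2, 3, 4, 5, 3, 5
Total = 5 + 5 + 2 + 3 + 4 + 5 + 3 + 5 = 32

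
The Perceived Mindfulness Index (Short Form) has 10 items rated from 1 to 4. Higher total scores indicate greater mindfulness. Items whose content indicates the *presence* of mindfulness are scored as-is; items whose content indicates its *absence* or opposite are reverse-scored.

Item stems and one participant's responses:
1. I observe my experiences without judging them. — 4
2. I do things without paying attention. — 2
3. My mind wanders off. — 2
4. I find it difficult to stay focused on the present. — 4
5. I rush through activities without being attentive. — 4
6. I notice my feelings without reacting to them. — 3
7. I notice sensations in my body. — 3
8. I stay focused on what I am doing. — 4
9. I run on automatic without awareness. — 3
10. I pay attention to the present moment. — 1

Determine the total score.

25

Items 2, 3, 4, 5, 9 describe the absence/opposite of mindfulness → reverse-score.
reverse-coded value = 5 − response.
  item 1: 4
  item 2: 5 − 2 = 3
  item 3: 5 − 2 = 3
  item 4: 5 − 4 = 1
  item 5: 5 − 4 = 1
  item 6: 3
  item 7: 3
  item 8: 4
  item 9: 5 − 3 = 2
  item 10: 1
Total = 4 + 3 + 3 + 1 + 1 + 3 + 3 + 4 + 2 + 1 = 25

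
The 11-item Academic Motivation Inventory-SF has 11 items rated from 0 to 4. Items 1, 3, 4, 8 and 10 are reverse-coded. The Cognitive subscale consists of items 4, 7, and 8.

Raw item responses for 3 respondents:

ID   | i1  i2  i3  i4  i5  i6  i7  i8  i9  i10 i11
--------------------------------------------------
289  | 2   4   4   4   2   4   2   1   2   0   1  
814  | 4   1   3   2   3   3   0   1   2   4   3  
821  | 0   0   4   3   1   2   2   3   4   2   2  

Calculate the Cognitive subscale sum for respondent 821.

Respondent 821 raw: 0, 0, 4, 3, 1, 2, 2, 3, 4, 2, 2.
Cognitive items: 4, 7, 8.
Reverse-coded (on a 0–4 scale, reversed = 4 − raw):
  item 4: 4 − 3 = 1
  item 7: 2
  item 8: 4 − 3 = 1
Sum = 1 + 2 + 1 = 4

4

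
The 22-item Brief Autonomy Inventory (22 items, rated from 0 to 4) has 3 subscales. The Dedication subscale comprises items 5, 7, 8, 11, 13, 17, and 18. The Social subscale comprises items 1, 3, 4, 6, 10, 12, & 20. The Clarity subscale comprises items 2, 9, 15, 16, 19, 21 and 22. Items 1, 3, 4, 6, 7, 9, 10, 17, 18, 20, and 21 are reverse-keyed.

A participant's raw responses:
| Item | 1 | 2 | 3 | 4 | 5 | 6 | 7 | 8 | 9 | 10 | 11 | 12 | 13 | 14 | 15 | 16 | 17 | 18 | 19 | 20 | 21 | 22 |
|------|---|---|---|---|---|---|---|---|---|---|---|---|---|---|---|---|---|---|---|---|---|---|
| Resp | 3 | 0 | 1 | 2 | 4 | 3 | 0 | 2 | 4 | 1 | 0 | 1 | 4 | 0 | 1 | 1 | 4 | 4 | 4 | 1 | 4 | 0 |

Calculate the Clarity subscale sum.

Clarity items: 2, 9, 15, 16, 19, 21, 22.
Of these, items 9 & 21 are reverse-keyed; on a 0–4 scale, reversed = 4 − raw.
  item 2: 0
  item 9: 4 − 4 = 0
  item 15: 1
  item 16: 1
  item 19: 4
  item 21: 4 − 4 = 0
  item 22: 0
Sum = 0 + 0 + 1 + 1 + 4 + 0 + 0 = 6

6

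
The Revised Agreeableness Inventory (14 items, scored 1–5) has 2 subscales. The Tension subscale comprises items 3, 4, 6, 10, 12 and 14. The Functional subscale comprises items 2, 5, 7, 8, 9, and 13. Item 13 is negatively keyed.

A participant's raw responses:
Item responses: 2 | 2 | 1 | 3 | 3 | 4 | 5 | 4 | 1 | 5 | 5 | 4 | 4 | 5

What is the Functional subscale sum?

17

Functional items: 2, 5, 7, 8, 9, 13.
Of these, item 13 is negatively keyed; reverse-coded value = 6 − response.
  item 2: 2
  item 5: 3
  item 7: 5
  item 8: 4
  item 9: 1
  item 13: 6 − 4 = 2
Sum = 2 + 3 + 5 + 4 + 1 + 2 = 17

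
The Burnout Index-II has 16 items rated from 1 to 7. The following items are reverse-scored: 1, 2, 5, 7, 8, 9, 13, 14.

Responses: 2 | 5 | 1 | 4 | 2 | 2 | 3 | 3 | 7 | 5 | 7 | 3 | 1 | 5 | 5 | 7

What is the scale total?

Reverse-coded items (reversed = (1+7) − raw = 8 − raw):
  item 1: 8 − 2 = 6
  item 2: 8 − 5 = 3
  item 5: 8 − 2 = 6
  item 7: 8 − 3 = 5
  item 8: 8 − 3 = 5
  item 9: 8 − 7 = 1
  item 13: 8 − 1 = 7
  item 14: 8 − 5 = 3
Scored responses: 6, 3, 1, 4, 6, 2, 5, 5, 1, 5, 7, 3, 7, 3, 5, 7
Total = 6 + 3 + 1 + 4 + 6 + 2 + 5 + 5 + 1 + 5 + 7 + 3 + 7 + 3 + 5 + 7 = 70

70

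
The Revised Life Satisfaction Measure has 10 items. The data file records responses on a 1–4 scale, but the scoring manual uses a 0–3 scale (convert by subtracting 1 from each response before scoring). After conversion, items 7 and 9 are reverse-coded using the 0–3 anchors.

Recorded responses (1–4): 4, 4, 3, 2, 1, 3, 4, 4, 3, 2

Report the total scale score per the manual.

16

Convert to 0–3: 3, 3, 2, 1, 0, 2, 3, 3, 2, 1
Reverse-coded (on a 0–3 scale, reversed = 3 − raw):
  item 7: 3 − 3 = 0
  item 9: 3 − 2 = 1
Scored: 3, 3, 2, 1, 0, 2, 0, 3, 1, 1
Total = 16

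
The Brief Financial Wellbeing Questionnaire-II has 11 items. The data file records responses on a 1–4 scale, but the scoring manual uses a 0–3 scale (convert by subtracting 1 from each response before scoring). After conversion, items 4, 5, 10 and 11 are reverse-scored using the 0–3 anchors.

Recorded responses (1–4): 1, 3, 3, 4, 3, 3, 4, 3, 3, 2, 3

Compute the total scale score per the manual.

Convert to 0–3: 0, 2, 2, 3, 2, 2, 3, 2, 2, 1, 2
Reverse-coded (reverse-coded value = 3 − response):
  item 4: 3 − 3 = 0
  item 5: 3 − 2 = 1
  item 10: 3 − 1 = 2
  item 11: 3 − 2 = 1
Scored: 0, 2, 2, 0, 1, 2, 3, 2, 2, 2, 1
Total = 17

17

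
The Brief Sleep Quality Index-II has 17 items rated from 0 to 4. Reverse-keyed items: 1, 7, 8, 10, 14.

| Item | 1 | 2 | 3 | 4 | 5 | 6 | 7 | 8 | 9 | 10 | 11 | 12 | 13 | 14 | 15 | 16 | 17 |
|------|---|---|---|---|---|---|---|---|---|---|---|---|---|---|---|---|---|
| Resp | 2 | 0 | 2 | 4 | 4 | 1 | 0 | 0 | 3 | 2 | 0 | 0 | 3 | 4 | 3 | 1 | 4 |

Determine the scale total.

37

Reversing items 1, 7, 8, 10, & 14 with 4 − raw:
Total = (4−2) + 0 + 2 + 4 + 4 + 1 + (4−0) + (4−0) + 3 + (4−2) + 0 + 0 + 3 + (4−4) + 3 + 1 + 4
      = 2 + 0 + 2 + 4 + 4 + 1 + 4 + 4 + 3 + 2 + 0 + 0 + 3 + 0 + 3 + 1 + 4 = 37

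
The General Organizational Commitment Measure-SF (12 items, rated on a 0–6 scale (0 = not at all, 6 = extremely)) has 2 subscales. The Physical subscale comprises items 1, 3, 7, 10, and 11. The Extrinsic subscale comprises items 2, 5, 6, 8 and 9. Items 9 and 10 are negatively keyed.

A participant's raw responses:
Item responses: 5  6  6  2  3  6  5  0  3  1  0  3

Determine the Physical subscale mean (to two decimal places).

Physical items: 1, 3, 7, 10, 11.
Of these, item 10 is negatively keyed; on a 0–6 scale, reversed = 6 − raw.
  item 1: 5
  item 3: 6
  item 7: 5
  item 10: 6 − 1 = 5
  item 11: 0
Sum = 5 + 6 + 5 + 5 + 0 = 21
Mean = 21 / 5 = 4.20

4.20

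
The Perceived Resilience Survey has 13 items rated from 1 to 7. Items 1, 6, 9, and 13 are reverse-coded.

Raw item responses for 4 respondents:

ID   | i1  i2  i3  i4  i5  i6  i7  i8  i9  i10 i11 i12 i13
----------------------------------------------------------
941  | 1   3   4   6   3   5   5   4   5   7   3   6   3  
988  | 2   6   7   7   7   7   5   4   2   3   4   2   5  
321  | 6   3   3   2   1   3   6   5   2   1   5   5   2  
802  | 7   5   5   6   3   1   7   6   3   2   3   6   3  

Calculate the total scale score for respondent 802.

Respondent 802 raw: 7, 5, 5, 6, 3, 1, 7, 6, 3, 2, 3, 6, 3.
Reverse-coded (reversed = (1+7) − raw = 8 − raw):
  item 1: 8 − 7 = 1
  item 2: 5
  item 3: 5
  item 4: 6
  item 5: 3
  item 6: 8 − 1 = 7
  item 7: 7
  item 8: 6
  item 9: 8 − 3 = 5
  item 10: 2
  item 11: 3
  item 12: 6
  item 13: 8 − 3 = 5
Sum = 1 + 5 + 5 + 6 + 3 + 7 + 7 + 6 + 5 + 2 + 3 + 6 + 5 = 61

61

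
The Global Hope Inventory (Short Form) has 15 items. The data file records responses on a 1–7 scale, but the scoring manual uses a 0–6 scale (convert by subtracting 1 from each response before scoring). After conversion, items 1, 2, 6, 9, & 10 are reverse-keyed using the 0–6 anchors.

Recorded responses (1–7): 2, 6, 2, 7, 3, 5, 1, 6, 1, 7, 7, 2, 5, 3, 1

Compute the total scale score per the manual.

41

Convert to 0–6: 1, 5, 1, 6, 2, 4, 0, 5, 0, 6, 6, 1, 4, 2, 0
Reverse-coded (reversed = (0+6) − raw = 6 − raw):
  item 1: 6 − 1 = 5
  item 2: 6 − 5 = 1
  item 6: 6 − 4 = 2
  item 9: 6 − 0 = 6
  item 10: 6 − 6 = 0
Scored: 5, 1, 1, 6, 2, 2, 0, 5, 6, 0, 6, 1, 4, 2, 0
Total = 41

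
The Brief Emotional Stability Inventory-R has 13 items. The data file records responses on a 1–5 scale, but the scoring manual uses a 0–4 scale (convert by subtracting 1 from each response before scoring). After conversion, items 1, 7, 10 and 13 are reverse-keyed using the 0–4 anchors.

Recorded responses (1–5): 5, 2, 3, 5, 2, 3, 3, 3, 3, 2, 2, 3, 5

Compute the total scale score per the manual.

Convert to 0–4: 4, 1, 2, 4, 1, 2, 2, 2, 2, 1, 1, 2, 4
Reverse-coded (reverse-coded value = 4 − response):
  item 1: 4 − 4 = 0
  item 7: 4 − 2 = 2
  item 10: 4 − 1 = 3
  item 13: 4 − 4 = 0
Scored: 0, 1, 2, 4, 1, 2, 2, 2, 2, 3, 1, 2, 0
Total = 22

22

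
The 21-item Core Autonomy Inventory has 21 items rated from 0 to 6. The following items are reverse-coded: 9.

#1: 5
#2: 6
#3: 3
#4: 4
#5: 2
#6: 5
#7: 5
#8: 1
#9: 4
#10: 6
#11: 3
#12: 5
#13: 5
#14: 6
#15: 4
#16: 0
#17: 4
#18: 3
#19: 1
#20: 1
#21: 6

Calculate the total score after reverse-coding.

77

Apply reverse scoring (reversed = (0+6) − raw = 6 − raw):
  item 9: 6 − 4 = 2
After reverse-coding: 5, 6, 3, 4, 2, 5, 5, 1, 2, 6, 3, 5, 5, 6, 4, 0, 4, 3, 1, 1, 6
Total = 5 + 6 + 3 + 4 + 2 + 5 + 5 + 1 + 2 + 6 + 3 + 5 + 5 + 6 + 4 + 0 + 4 + 3 + 1 + 1 + 6 = 77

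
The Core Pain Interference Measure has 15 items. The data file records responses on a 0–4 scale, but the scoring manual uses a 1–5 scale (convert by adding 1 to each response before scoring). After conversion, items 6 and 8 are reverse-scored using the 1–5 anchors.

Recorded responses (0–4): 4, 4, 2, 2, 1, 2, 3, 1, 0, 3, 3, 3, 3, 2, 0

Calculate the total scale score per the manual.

Convert to 1–5: 5, 5, 3, 3, 2, 3, 4, 2, 1, 4, 4, 4, 4, 3, 1
Reverse-coded (on a 1–5 scale, reversed = 6 − raw):
  item 6: 6 − 3 = 3
  item 8: 6 − 2 = 4
Scored: 5, 5, 3, 3, 2, 3, 4, 4, 1, 4, 4, 4, 4, 3, 1
Total = 50

50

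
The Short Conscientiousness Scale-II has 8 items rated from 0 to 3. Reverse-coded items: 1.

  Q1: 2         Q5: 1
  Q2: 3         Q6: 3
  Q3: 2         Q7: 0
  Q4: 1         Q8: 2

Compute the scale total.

13

Raw sum = 14. Reverse-coded items: 1; their raw sum = 2.
Each reversal replaces raw with 3 − raw, changing the total by 3 − 2·raw per item.
Total = 14 + 1·3 − 2·2 = 14 + 3 − 4 = 13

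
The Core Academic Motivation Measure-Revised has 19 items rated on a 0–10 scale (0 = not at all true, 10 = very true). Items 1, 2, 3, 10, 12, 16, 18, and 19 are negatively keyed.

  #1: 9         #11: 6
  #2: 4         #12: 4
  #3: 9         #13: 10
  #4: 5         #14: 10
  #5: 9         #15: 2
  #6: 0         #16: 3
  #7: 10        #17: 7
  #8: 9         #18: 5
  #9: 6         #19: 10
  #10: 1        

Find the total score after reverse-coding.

109

Apply reverse scoring (on a 0–10 scale, reversed = 10 − raw):
  item 1: 10 − 9 = 1
  item 2: 10 − 4 = 6
  item 3: 10 − 9 = 1
  item 10: 10 − 1 = 9
  item 12: 10 − 4 = 6
  item 16: 10 − 3 = 7
  item 18: 10 − 5 = 5
  item 19: 10 − 10 = 0
After reverse-coding: 1, 6, 1, 5, 9, 0, 10, 9, 6, 9, 6, 6, 10, 10, 2, 7, 7, 5, 0
Total = 1 + 6 + 1 + 5 + 9 + 0 + 10 + 9 + 6 + 9 + 6 + 6 + 10 + 10 + 2 + 7 + 7 + 5 + 0 = 109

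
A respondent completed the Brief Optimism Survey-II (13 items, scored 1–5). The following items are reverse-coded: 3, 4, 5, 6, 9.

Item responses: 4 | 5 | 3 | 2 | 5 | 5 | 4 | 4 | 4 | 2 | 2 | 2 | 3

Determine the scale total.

37

Reversing items 3, 4, 5, 6 and 9 with 6 − raw:
Total = 4 + 5 + (6−3) + (6−2) + (6−5) + (6−5) + 4 + 4 + (6−4) + 2 + 2 + 2 + 3
      = 4 + 5 + 3 + 4 + 1 + 1 + 4 + 4 + 2 + 2 + 2 + 2 + 3 = 37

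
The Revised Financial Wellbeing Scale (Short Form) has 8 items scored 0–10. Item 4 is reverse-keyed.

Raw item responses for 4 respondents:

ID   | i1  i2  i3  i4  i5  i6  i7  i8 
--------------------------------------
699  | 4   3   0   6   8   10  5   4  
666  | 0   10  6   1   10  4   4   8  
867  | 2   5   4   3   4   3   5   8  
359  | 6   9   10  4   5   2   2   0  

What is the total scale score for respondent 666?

51

Respondent 666 raw: 0, 10, 6, 1, 10, 4, 4, 8.
Reverse-coded (reversed = (0+10) − raw = 10 − raw):
  item 1: 0
  item 2: 10
  item 3: 6
  item 4: 10 − 1 = 9
  item 5: 10
  item 6: 4
  item 7: 4
  item 8: 8
Sum = 0 + 10 + 6 + 9 + 10 + 4 + 4 + 8 = 51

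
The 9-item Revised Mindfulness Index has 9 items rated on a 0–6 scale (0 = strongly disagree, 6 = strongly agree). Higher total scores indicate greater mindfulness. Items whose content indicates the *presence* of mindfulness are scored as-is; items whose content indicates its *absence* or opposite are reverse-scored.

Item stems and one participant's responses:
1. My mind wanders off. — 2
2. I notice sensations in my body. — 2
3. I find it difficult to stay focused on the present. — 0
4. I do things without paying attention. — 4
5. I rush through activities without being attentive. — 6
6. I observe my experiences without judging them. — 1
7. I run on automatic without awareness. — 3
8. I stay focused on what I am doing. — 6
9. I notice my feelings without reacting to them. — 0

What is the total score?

Items 1, 3, 4, 5, 7 describe the absence/opposite of mindfulness → reverse-score.
reversed = (0+6) − raw = 6 − raw.
  item 1: 6 − 2 = 4
  item 2: 2
  item 3: 6 − 0 = 6
  item 4: 6 − 4 = 2
  item 5: 6 − 6 = 0
  item 6: 1
  item 7: 6 − 3 = 3
  item 8: 6
  item 9: 0
Total = 4 + 2 + 6 + 2 + 0 + 1 + 3 + 6 + 0 = 24

24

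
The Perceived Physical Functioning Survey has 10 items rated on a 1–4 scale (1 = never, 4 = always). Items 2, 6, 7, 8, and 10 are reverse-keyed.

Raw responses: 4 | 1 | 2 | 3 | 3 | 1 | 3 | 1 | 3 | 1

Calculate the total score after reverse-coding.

33

Raw sum = 22. Reverse-keyed items: 2, 6, 7, 8, 10; their raw sum = 7.
Each reversal replaces raw with 5 − raw, changing the total by 5 − 2·raw per item.
Total = 22 + 5·5 − 2·7 = 22 + 25 − 14 = 33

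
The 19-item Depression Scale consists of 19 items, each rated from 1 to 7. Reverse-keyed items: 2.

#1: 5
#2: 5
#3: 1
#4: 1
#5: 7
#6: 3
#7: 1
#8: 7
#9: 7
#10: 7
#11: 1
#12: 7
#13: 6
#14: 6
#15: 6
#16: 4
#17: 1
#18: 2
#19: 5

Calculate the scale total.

80

Raw sum = 82. Reverse-keyed items: 2; their raw sum = 5.
Each reversal replaces raw with 8 − raw, changing the total by 8 − 2·raw per item.
Total = 82 + 1·8 − 2·5 = 82 + 8 − 10 = 80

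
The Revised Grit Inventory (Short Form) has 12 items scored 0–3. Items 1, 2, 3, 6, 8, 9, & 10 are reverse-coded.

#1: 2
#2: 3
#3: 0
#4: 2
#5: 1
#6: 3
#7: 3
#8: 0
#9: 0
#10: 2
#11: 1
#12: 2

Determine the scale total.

20

Reverse-coded items (reverse-coded value = 3 − response):
  item 1: 3 − 2 = 1
  item 2: 3 − 3 = 0
  item 3: 3 − 0 = 3
  item 6: 3 − 3 = 0
  item 8: 3 − 0 = 3
  item 9: 3 − 0 = 3
  item 10: 3 − 2 = 1
Scored items: 1, 0, 3, 2, 1, 0, 3, 3, 3, 1, 1, 2
Total = 1 + 0 + 3 + 2 + 1 + 0 + 3 + 3 + 3 + 1 + 1 + 2 = 20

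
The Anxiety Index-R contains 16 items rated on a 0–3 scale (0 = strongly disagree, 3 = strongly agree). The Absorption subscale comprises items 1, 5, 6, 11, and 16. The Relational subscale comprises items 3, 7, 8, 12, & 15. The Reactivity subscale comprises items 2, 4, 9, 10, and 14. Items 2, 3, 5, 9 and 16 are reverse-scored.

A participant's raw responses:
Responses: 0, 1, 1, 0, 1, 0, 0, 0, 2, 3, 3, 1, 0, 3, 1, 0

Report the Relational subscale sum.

4

Relational items: 3, 7, 8, 12, 15.
Of these, item 3 is reverse-scored; reverse-coded value = 3 − response.
  item 3: 3 − 1 = 2
  item 7: 0
  item 8: 0
  item 12: 1
  item 15: 1
Sum = 2 + 0 + 0 + 1 + 1 = 4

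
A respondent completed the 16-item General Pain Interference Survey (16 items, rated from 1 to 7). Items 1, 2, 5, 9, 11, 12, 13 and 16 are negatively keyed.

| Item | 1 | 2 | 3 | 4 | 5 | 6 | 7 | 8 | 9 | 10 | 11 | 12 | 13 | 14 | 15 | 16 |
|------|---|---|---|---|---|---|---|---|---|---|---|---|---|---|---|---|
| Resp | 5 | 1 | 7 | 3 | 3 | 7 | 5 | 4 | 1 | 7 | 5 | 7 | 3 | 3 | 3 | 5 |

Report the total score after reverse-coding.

73

Reverse-coded items (reverse-coded value = 8 − response):
  item 1: 8 − 5 = 3
  item 2: 8 − 1 = 7
  item 5: 8 − 3 = 5
  item 9: 8 − 1 = 7
  item 11: 8 − 5 = 3
  item 12: 8 − 7 = 1
  item 13: 8 − 3 = 5
  item 16: 8 − 5 = 3
Scored items: 3, 7, 7, 3, 5, 7, 5, 4, 7, 7, 3, 1, 5, 3, 3, 3
Total = 3 + 7 + 7 + 3 + 5 + 7 + 5 + 4 + 7 + 7 + 3 + 1 + 5 + 3 + 3 + 3 = 73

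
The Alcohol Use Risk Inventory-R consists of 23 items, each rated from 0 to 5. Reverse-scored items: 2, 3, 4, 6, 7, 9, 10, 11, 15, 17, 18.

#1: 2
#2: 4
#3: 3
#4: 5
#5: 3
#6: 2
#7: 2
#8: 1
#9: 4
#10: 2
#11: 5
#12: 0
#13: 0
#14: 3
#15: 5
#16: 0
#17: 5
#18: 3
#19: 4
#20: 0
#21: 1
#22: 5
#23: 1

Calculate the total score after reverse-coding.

35

Reverse-coded items (reversed = (0+5) − raw = 5 − raw):
  item 2: 5 − 4 = 1
  item 3: 5 − 3 = 2
  item 4: 5 − 5 = 0
  item 6: 5 − 2 = 3
  item 7: 5 − 2 = 3
  item 9: 5 − 4 = 1
  item 10: 5 − 2 = 3
  item 11: 5 − 5 = 0
  item 15: 5 − 5 = 0
  item 17: 5 − 5 = 0
  item 18: 5 − 3 = 2
Scored responses: 2, 1, 2, 0, 3, 3, 3, 1, 1, 3, 0, 0, 0, 3, 0, 0, 0, 2, 4, 0, 1, 5, 1
Total = 2 + 1 + 2 + 0 + 3 + 3 + 3 + 1 + 1 + 3 + 0 + 0 + 0 + 3 + 0 + 0 + 0 + 2 + 4 + 0 + 1 + 5 + 1 = 35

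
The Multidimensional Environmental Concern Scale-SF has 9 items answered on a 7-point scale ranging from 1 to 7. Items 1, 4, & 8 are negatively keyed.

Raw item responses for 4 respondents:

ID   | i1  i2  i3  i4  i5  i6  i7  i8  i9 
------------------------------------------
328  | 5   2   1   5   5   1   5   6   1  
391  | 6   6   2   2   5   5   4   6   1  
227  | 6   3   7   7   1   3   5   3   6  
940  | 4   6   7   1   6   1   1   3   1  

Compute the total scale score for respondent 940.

Respondent 940 raw: 4, 6, 7, 1, 6, 1, 1, 3, 1.
Reverse-coded (on a 1–7 scale, reversed = 8 − raw):
  item 1: 8 − 4 = 4
  item 2: 6
  item 3: 7
  item 4: 8 − 1 = 7
  item 5: 6
  item 6: 1
  item 7: 1
  item 8: 8 − 3 = 5
  item 9: 1
Sum = 4 + 6 + 7 + 7 + 6 + 1 + 1 + 5 + 1 = 38

38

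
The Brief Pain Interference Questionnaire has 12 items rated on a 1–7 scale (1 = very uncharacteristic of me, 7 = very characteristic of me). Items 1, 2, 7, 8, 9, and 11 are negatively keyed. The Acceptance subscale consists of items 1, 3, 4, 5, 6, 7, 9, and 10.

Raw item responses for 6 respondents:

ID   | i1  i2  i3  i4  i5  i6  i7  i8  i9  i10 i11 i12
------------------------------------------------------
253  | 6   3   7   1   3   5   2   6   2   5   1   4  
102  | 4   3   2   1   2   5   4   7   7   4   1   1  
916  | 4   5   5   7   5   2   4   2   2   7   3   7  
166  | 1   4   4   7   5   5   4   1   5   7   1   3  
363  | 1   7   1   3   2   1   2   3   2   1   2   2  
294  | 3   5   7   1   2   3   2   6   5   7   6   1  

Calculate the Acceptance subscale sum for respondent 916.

Respondent 916 raw: 4, 5, 5, 7, 5, 2, 4, 2, 2, 7, 3, 7.
Acceptance items: 1, 3, 4, 5, 6, 7, 9, 10.
Reverse-coded (on a 1–7 scale, reversed = 8 − raw):
  item 1: 8 − 4 = 4
  item 3: 5
  item 4: 7
  item 5: 5
  item 6: 2
  item 7: 8 − 4 = 4
  item 9: 8 − 2 = 6
  item 10: 7
Sum = 4 + 5 + 7 + 5 + 2 + 4 + 6 + 7 = 40

40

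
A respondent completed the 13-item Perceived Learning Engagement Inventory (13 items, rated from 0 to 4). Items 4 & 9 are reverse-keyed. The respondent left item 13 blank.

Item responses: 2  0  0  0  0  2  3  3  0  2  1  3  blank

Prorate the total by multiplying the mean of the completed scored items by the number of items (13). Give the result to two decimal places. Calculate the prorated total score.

26.00

Reverse-coded (reversed = (0+4) − raw = 4 − raw):
  item 4: 4 − 0 = 4
  item 9: 4 − 0 = 4
Completed scored items (12 of 13): 2, 0, 0, 4, 0, 2, 3, 3, 4, 2, 1, 3; sum = 24.
Person mean = 24 / 12 ≈ 2.0000
Prorated total = (24 / 12) × 13 = 26.00 (to 2 dp)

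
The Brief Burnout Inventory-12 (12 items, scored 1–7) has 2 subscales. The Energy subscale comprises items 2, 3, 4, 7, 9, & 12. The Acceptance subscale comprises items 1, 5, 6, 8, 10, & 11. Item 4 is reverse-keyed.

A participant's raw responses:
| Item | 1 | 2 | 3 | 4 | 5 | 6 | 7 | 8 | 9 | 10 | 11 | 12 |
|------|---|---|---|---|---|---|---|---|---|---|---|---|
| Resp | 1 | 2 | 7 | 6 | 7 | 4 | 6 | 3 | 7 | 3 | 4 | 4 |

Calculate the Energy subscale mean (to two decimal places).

4.67

Energy items: 2, 3, 4, 7, 9, 12.
Of these, item 4 is reverse-keyed; on a 1–7 scale, reversed = 8 − raw.
  item 2: 2
  item 3: 7
  item 4: 8 − 6 = 2
  item 7: 6
  item 9: 7
  item 12: 4
Sum = 2 + 7 + 2 + 6 + 7 + 4 = 28
Mean = 28 / 6 = 4.67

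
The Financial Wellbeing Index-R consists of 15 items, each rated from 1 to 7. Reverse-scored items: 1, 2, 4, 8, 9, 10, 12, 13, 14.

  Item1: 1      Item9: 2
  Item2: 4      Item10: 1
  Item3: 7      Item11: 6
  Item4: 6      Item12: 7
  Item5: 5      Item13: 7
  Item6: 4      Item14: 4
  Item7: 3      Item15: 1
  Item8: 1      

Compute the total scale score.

65

Raw sum = 59. Reverse-scored items: 1, 2, 4, 8, 9, 10, 12, 13, 14; their raw sum = 33.
Each reversal replaces raw with 8 − raw, changing the total by 8 − 2·raw per item.
Total = 59 + 9·8 − 2·33 = 59 + 72 − 66 = 65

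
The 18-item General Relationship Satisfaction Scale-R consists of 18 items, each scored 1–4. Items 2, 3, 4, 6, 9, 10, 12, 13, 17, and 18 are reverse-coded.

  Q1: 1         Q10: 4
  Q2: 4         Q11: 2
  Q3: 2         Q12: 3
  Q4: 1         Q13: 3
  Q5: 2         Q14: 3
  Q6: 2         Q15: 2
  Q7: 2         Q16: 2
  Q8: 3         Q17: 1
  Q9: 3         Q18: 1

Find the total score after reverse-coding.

43

Reversing items 2, 3, 4, 6, 9, 10, 12, 13, 17 and 18 with 5 − raw:
Total = 1 + (5−4) + (5−2) + (5−1) + 2 + (5−2) + 2 + 3 + (5−3) + (5−4) + 2 + (5−3) + (5−3) + 3 + 2 + 2 + (5−1) + (5−1)
      = 1 + 1 + 3 + 4 + 2 + 3 + 2 + 3 + 2 + 1 + 2 + 2 + 2 + 3 + 2 + 2 + 4 + 4 = 43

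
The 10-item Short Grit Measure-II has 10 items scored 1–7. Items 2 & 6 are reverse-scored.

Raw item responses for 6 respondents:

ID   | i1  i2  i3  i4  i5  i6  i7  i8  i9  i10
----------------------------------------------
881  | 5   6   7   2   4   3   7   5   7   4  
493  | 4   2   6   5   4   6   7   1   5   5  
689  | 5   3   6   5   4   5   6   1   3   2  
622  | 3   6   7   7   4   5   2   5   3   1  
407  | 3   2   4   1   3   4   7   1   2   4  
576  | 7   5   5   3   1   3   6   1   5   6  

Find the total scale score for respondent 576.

42

Respondent 576 raw: 7, 5, 5, 3, 1, 3, 6, 1, 5, 6.
Reverse-coded (reversed = (1+7) − raw = 8 − raw):
  item 1: 7
  item 2: 8 − 5 = 3
  item 3: 5
  item 4: 3
  item 5: 1
  item 6: 8 − 3 = 5
  item 7: 6
  item 8: 1
  item 9: 5
  item 10: 6
Sum = 7 + 3 + 5 + 3 + 1 + 5 + 6 + 1 + 5 + 6 = 42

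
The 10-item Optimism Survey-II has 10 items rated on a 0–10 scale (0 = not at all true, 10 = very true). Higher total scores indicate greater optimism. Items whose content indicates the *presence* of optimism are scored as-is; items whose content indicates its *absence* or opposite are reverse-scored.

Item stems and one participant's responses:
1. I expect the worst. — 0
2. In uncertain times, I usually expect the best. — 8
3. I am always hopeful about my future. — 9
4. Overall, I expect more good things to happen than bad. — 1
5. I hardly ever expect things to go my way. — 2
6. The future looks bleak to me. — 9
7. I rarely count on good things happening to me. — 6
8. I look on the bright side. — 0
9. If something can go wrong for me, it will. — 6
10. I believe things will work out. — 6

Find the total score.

51

Items 1, 5, 6, 7, 9 describe the absence/opposite of optimism → reverse-score.
reversed = (0+10) − raw = 10 − raw.
  item 1: 10 − 0 = 10
  item 2: 8
  item 3: 9
  item 4: 1
  item 5: 10 − 2 = 8
  item 6: 10 − 9 = 1
  item 7: 10 − 6 = 4
  item 8: 0
  item 9: 10 − 6 = 4
  item 10: 6
Total = 10 + 8 + 9 + 1 + 8 + 1 + 4 + 0 + 4 + 6 = 51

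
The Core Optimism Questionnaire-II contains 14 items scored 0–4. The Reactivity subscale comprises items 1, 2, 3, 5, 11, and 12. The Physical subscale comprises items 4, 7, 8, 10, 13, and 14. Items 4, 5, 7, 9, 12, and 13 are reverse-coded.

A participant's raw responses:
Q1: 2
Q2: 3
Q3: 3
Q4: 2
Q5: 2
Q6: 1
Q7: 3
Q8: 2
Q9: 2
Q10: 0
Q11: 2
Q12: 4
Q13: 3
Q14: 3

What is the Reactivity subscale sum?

12

Reactivity items: 1, 2, 3, 5, 11, 12.
Of these, items 5 and 12 are reverse-coded; reverse-coded value = 4 − response.
  item 1: 2
  item 2: 3
  item 3: 3
  item 5: 4 − 2 = 2
  item 11: 2
  item 12: 4 − 4 = 0
Sum = 2 + 3 + 3 + 2 + 2 + 0 = 12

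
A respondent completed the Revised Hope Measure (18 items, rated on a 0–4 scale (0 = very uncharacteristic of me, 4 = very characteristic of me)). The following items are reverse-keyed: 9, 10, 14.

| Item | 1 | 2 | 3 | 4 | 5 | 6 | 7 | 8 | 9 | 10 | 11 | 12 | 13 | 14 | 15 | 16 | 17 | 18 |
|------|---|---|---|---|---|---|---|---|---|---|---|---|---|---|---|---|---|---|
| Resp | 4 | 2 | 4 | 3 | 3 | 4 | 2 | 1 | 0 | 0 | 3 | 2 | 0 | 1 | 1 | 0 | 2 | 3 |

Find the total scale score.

45

Raw sum = 35. Reverse-keyed items: 9, 10, 14; their raw sum = 1.
Each reversal replaces raw with 4 − raw, changing the total by 4 − 2·raw per item.
Total = 35 + 3·4 − 2·1 = 35 + 12 − 2 = 45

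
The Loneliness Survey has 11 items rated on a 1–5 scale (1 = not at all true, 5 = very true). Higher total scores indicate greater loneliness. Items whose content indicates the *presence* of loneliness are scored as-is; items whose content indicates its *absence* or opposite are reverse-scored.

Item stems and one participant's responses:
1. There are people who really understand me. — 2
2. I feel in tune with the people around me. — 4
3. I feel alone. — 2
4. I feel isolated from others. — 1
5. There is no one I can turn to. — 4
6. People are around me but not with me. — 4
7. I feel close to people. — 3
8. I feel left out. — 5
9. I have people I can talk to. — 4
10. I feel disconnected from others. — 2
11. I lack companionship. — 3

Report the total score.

32

Items 1, 2, 7, 9 describe the absence/opposite of loneliness → reverse-score.
reversed = (1+5) − raw = 6 − raw.
  item 1: 6 − 2 = 4
  item 2: 6 − 4 = 2
  item 3: 2
  item 4: 1
  item 5: 4
  item 6: 4
  item 7: 6 − 3 = 3
  item 8: 5
  item 9: 6 − 4 = 2
  item 10: 2
  item 11: 3
Total = 4 + 2 + 2 + 1 + 4 + 4 + 3 + 5 + 2 + 2 + 3 = 32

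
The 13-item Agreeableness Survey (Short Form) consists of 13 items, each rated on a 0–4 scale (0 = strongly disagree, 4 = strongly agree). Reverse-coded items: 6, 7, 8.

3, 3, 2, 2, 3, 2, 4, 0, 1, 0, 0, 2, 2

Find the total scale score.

24

Reversing items 6, 7 and 8 with 4 − raw:
Total = 3 + 3 + 2 + 2 + 3 + (4−2) + (4−4) + (4−0) + 1 + 0 + 0 + 2 + 2
      = 3 + 3 + 2 + 2 + 3 + 2 + 0 + 4 + 1 + 0 + 0 + 2 + 2 = 24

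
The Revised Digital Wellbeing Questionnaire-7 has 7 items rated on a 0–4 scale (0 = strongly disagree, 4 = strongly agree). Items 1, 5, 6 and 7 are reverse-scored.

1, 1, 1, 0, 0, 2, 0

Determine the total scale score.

15

Apply reverse scoring (reverse-coded value = 4 − response):
  item 1: 4 − 1 = 3
  item 5: 4 − 0 = 4
  item 6: 4 − 2 = 2
  item 7: 4 − 0 = 4
Scored responses: 3, 1, 1, 0, 4, 2, 4
Total = 3 + 1 + 1 + 0 + 4 + 2 + 4 = 15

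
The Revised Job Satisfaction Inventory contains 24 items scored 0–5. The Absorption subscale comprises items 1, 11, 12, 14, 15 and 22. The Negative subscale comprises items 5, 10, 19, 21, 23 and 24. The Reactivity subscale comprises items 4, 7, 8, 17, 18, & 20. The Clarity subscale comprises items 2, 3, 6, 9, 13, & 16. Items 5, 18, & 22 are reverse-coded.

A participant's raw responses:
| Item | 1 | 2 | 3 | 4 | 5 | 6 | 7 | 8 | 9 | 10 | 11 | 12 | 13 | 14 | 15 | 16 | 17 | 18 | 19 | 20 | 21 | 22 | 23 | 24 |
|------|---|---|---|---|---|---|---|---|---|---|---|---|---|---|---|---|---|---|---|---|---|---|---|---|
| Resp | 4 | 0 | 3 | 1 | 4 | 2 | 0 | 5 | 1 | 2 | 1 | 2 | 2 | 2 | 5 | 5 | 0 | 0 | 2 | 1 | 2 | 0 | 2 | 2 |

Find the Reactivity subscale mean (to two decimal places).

2.00

Reactivity items: 4, 7, 8, 17, 18, 20.
Of these, item 18 is reverse-coded; reverse-coded value = 5 − response.
  item 4: 1
  item 7: 0
  item 8: 5
  item 17: 0
  item 18: 5 − 0 = 5
  item 20: 1
Sum = 1 + 0 + 5 + 0 + 5 + 1 = 12
Mean = 12 / 6 = 2.00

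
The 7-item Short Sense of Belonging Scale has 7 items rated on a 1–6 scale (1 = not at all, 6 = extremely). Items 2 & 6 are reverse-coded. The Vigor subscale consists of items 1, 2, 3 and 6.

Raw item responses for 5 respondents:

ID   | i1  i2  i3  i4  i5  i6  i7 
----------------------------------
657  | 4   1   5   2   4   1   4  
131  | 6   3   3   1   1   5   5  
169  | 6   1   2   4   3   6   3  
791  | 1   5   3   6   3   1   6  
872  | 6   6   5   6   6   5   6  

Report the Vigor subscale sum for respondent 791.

12

Respondent 791 raw: 1, 5, 3, 6, 3, 1, 6.
Vigor items: 1, 2, 3, 6.
Reverse-coded (on a 1–6 scale, reversed = 7 − raw):
  item 1: 1
  item 2: 7 − 5 = 2
  item 3: 3
  item 6: 7 − 1 = 6
Sum = 1 + 2 + 3 + 6 = 12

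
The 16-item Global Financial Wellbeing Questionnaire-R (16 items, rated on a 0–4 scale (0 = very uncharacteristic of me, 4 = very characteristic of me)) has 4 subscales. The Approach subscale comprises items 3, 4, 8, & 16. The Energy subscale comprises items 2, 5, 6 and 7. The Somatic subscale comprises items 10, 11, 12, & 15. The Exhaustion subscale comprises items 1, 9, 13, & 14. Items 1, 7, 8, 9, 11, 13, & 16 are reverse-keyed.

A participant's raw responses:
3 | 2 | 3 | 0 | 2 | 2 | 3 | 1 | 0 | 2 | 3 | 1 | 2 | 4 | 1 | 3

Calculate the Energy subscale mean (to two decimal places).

1.75

Energy items: 2, 5, 6, 7.
Of these, item 7 is reverse-keyed; reverse-coded value = 4 − response.
  item 2: 2
  item 5: 2
  item 6: 2
  item 7: 4 − 3 = 1
Sum = 2 + 2 + 2 + 1 = 7
Mean = 7 / 4 = 1.75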